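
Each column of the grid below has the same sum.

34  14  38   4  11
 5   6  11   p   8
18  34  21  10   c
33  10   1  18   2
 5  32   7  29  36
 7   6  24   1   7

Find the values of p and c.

The complete columns each total 102.
Column 4 is missing 102 − 62 = 40 (since 4 + 10 + 18 + 29 + 1 = 62).
Column 5 is missing 102 − 64 = 38 (since 11 + 8 + 2 + 36 + 7 = 64).

p = 40, c = 38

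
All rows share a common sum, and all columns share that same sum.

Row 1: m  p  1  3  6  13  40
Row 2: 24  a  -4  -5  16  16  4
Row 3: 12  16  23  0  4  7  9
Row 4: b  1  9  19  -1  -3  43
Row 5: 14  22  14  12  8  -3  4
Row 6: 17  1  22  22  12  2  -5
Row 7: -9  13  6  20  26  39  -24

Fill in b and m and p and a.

b = 3, m = 10, p = -2, a = 20

Rows 3 and 5 both sum to 71, so that's the common total.
Row 2 has 24 − 4 − 5 + 16 + 16 + 4 = 51; the blank must be 71 − 51 = 20.
Column 2 has 20 + 16 + 1 + 22 + 1 + 13 = 73; the blank must be 71 − 73 = -2.
Row 1 has -2 + 1 + 3 + 6 + 13 + 40 = 61; the blank must be 71 − 61 = 10.
Row 4 has 1 + 9 + 19 − 1 − 3 + 43 = 68; the blank must be 71 − 68 = 3.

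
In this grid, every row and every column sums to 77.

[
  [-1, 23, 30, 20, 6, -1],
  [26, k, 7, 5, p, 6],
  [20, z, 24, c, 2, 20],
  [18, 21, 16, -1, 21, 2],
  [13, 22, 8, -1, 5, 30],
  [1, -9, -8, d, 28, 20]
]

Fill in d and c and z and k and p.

d = 45, c = 9, z = 2, k = 18, p = 15

Column 5: 6 + 2 + 21 + 5 + 28 = 62, so its missing entry is 77 − 62 = 15.
Row 2: 26 + 7 + 5 + 15 + 6 = 59, so its missing entry is 77 − 59 = 18.
Column 2: 23 + 18 + 21 + 22 − 9 = 75, so its missing entry is 77 − 75 = 2.
Row 3: 20 + 2 + 24 + 2 + 20 = 68, so its missing entry is 77 − 68 = 9.
Row 6: 1 − 9 − 8 + 28 + 20 = 32, so its missing entry is 77 − 32 = 45.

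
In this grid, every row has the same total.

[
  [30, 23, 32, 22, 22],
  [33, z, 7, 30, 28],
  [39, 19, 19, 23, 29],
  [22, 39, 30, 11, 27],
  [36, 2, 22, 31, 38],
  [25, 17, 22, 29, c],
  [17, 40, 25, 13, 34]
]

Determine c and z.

Row 4 sums to 129 and so does row 7; that's the common total.
In row 6 the known cells total 93, leaving 129 − 93 = 36.
In row 2 the known cells total 98, leaving 129 − 98 = 31.

c = 36, z = 31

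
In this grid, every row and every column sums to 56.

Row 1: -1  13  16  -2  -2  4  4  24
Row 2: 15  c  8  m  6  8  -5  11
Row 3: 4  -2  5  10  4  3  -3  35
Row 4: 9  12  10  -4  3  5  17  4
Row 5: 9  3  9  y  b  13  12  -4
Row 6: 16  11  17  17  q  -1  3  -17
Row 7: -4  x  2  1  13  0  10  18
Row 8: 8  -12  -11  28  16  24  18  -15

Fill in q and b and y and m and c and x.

Row 7 has -4 + 2 + 1 + 13 + 0 + 10 + 18 = 40; the blank must be 56 − 40 = 16.
Column 2 has 13 − 2 + 12 + 3 + 11 + 16 − 12 = 41; the blank must be 56 − 41 = 15.
Row 6 has 16 + 11 + 17 + 17 − 1 + 3 − 17 = 46; the blank must be 56 − 46 = 10.
Column 5 has -2 + 6 + 4 + 3 + 10 + 13 + 16 = 50; the blank must be 56 − 50 = 6.
Row 5 has 9 + 3 + 9 + 6 + 13 + 12 − 4 = 48; the blank must be 56 − 48 = 8.
Row 2 has 15 + 15 + 8 + 6 + 8 − 5 + 11 = 58; the blank must be 56 − 58 = -2.

q = 10, b = 6, y = 8, m = -2, c = 15, x = 16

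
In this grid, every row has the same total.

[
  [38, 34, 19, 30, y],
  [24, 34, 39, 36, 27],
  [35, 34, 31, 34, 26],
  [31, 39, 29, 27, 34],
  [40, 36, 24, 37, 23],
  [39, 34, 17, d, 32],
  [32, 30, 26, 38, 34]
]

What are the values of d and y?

Rows 2 and 4 both add up to 160, so every row sums to 160.
Row 6: 39 + 34 + 17 + 32 = 122, so the missing entry is 160 − 122 = 38.
Row 1: 38 + 34 + 19 + 30 = 121, so the missing entry is 160 − 121 = 39.

d = 38, y = 39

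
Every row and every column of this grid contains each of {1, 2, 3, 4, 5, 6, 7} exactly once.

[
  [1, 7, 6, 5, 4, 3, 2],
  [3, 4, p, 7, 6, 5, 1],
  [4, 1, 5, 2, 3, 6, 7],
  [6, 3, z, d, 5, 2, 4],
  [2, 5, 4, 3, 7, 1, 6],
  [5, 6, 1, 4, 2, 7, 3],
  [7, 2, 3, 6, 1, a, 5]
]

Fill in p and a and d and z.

p = 2, a = 4, d = 1, z = 7

At (row 2, col 3): row 2 already has {1, 3, 4, 5, 6, 7}, so the value is 2.
At (row 4, col 3): column 3 already has {1, 2, 3, 4, 5, 6}, so the value is 7.
Cell (4,4): row 4 already has {2, 3, 4, 5, 6, 7} → 1.
For row 7, column 6: row 7 already has {1, 2, 3, 5, 6, 7}; that leaves 4.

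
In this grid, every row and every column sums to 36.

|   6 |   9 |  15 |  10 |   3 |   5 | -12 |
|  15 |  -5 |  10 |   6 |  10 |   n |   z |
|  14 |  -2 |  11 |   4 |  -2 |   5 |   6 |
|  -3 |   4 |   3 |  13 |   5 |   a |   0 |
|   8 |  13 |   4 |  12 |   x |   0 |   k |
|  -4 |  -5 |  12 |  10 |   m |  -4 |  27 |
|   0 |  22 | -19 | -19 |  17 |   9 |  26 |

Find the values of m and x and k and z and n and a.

Row 6 has -4 − 5 + 12 + 10 − 4 + 27 = 36; the blank must be 36 − 36 = 0.
Column 5 has 3 + 10 − 2 + 5 + 0 + 17 = 33; the blank must be 36 − 33 = 3.
Row 5 has 8 + 13 + 4 + 12 + 3 + 0 = 40; the blank must be 36 − 40 = -4.
Column 7 has -12 + 6 + 0 − 4 + 27 + 26 = 43; the blank must be 36 − 43 = -7.
Row 2 has 15 − 5 + 10 + 6 + 10 − 7 = 29; the blank must be 36 − 29 = 7.
Row 4 has -3 + 4 + 3 + 13 + 5 + 0 = 22; the blank must be 36 − 22 = 14.

m = 0, x = 3, k = -4, z = -7, n = 7, a = 14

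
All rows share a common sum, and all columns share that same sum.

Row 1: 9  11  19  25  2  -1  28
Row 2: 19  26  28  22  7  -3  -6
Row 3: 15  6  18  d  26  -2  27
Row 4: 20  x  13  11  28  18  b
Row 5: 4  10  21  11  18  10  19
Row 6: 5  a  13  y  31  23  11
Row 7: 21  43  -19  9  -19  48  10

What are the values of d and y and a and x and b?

Rows 1 and 2 both sum to 93, so that's the common total.
Row 3 has 15 + 6 + 18 + 26 − 2 + 27 = 90; the blank must be 93 − 90 = 3.
Column 7 has 28 − 6 + 27 + 19 + 11 + 10 = 89; the blank must be 93 − 89 = 4.
Row 4 has 20 + 13 + 11 + 28 + 18 + 4 = 94; the blank must be 93 − 94 = -1.
Column 2 has 11 + 26 + 6 − 1 + 10 + 43 = 95; the blank must be 93 − 95 = -2.
Row 6 has 5 − 2 + 13 + 31 + 23 + 11 = 81; the blank must be 93 − 81 = 12.

d = 3, y = 12, a = -2, x = -1, b = 4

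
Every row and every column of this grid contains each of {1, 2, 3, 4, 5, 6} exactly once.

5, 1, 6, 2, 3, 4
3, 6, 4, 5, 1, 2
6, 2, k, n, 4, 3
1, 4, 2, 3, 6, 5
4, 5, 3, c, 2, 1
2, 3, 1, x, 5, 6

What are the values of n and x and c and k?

n = 1, x = 4, c = 6, k = 5

At (row 5, col 4): row 5 already has {1, 2, 3, 4, 5}, so the value is 6.
Cell (6,4): row 6 already has {1, 2, 3, 5, 6} → 4.
Cell (3,4): column 4 already has {2, 3, 4, 5, 6} → 1.
At (row 3, col 3): row 3 already has {1, 2, 3, 4, 6}, so the value is 5.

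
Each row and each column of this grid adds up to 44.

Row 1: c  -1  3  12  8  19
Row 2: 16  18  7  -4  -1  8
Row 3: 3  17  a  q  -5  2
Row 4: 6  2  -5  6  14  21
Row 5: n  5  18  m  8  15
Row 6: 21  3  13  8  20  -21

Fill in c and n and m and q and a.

The known cells in row 1 total 41, leaving 44 − 41 = 3 for the blank.
The known cells in column 1 total 49, leaving 44 − 49 = -5 for the blank.
The known cells in row 5 total 41, leaving 44 − 41 = 3 for the blank.
The known cells in column 4 total 25, leaving 44 − 25 = 19 for the blank.
The known cells in row 3 total 36, leaving 44 − 36 = 8 for the blank.

c = 3, n = -5, m = 3, q = 19, a = 8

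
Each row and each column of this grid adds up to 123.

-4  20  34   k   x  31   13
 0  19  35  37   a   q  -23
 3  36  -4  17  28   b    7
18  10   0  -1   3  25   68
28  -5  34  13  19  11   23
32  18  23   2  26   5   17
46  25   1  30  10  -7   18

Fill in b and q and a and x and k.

b = 36, q = 22, a = 33, x = 4, k = 25

Column 4 has 37 + 17 − 1 + 13 + 2 + 30 = 98; the blank must be 123 − 98 = 25.
Row 1 has -4 + 20 + 34 + 25 + 31 + 13 = 119; the blank must be 123 − 119 = 4.
Column 5 has 4 + 28 + 3 + 19 + 26 + 10 = 90; the blank must be 123 − 90 = 33.
Row 2 has 0 + 19 + 35 + 37 + 33 − 23 = 101; the blank must be 123 − 101 = 22.
Row 3 has 3 + 36 − 4 + 17 + 28 + 7 = 87; the blank must be 123 − 87 = 36.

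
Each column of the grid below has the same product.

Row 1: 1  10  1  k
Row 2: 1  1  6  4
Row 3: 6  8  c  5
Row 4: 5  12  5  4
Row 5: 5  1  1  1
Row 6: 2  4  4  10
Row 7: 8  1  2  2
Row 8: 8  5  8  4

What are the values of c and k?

c = 10, k = 3

Columns 1 and 2 each multiply to 19200, so every column has product 19200.
Column 3: 1×6×5×1×4×2×8 = 1920, so the missing entry is 19200 ÷ 1920 = 10.
Column 4: 4×5×4×1×10×2×4 = 6400, so the missing entry is 19200 ÷ 6400 = 3.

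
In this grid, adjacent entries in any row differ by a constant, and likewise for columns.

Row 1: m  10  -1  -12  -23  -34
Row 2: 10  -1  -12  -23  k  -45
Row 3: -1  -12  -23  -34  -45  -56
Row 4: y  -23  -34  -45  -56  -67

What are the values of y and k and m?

Along each row the entries change by -11 per step; down each column they change by -11.
Row 4: from -23 at column 2, stepping by -11 to column 1 gives -12.
Row 2: from 10 at column 1, stepping by -11 to column 5 gives -34.
Row 1: from 10 at column 2, stepping by -11 to column 1 gives 21.

y = -12, k = -34, m = 21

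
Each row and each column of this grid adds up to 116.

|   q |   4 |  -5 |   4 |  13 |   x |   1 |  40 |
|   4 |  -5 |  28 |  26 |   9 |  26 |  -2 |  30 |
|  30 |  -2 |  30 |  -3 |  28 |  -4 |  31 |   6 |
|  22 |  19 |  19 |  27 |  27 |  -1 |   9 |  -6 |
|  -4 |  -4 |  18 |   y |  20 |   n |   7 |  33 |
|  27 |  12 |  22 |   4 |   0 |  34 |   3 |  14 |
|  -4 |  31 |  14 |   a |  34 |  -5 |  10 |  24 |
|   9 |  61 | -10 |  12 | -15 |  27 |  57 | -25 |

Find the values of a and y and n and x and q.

The known cells in column 1 total 84, leaving 116 − 84 = 32 for the blank.
The known cells in row 1 total 89, leaving 116 − 89 = 27 for the blank.
The known cells in column 6 total 104, leaving 116 − 104 = 12 for the blank.
The known cells in row 5 total 82, leaving 116 − 82 = 34 for the blank.
The known cells in row 7 total 104, leaving 116 − 104 = 12 for the blank.

a = 12, y = 34, n = 12, x = 27, q = 32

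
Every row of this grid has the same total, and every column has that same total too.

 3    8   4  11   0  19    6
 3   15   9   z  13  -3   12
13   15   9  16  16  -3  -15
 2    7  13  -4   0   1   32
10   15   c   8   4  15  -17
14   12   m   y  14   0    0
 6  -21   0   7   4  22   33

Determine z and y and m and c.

Rows 1 and 3 both sum to 51, so that's the common total.
Row 2: 3 + 15 + 9 + 13 − 3 + 12 = 49, so its missing entry is 51 − 49 = 2.
Column 4: 11 + 2 + 16 − 4 + 8 + 7 = 40, so its missing entry is 51 − 40 = 11.
Row 5: 10 + 15 + 8 + 4 + 15 − 17 = 35, so its missing entry is 51 − 35 = 16.
Row 6: 14 + 12 + 11 + 14 + 0 + 0 = 51, so its missing entry is 51 − 51 = 0.

z = 2, y = 11, m = 0, c = 16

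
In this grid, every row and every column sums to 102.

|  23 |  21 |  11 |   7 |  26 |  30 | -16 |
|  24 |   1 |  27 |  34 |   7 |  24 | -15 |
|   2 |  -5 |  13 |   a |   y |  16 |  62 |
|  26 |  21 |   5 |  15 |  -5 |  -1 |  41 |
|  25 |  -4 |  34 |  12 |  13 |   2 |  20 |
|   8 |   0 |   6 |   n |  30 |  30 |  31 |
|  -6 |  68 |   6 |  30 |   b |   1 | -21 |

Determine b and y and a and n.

Row 6 has 8 + 0 + 6 + 30 + 30 + 31 = 105; the blank must be 102 − 105 = -3.
Column 4 has 7 + 34 + 15 + 12 − 3 + 30 = 95; the blank must be 102 − 95 = 7.
Row 3 has 2 − 5 + 13 + 7 + 16 + 62 = 95; the blank must be 102 − 95 = 7.
Row 7 has -6 + 68 + 6 + 30 + 1 − 21 = 78; the blank must be 102 − 78 = 24.

b = 24, y = 7, a = 7, n = -3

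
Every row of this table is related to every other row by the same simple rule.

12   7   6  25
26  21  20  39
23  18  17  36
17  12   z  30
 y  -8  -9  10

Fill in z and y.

z = 11, y = -3

The difference between any two rows is the same in every column — this is an addition table with the headers hidden.
Row 4 minus row 1 is 30 − 25 = 5, so its entry in column 3 is 6 + 5 = 11.
Row 5 minus row 1 is 10 − 25 = -15, so its entry in column 1 is 12 + (-15) = -3.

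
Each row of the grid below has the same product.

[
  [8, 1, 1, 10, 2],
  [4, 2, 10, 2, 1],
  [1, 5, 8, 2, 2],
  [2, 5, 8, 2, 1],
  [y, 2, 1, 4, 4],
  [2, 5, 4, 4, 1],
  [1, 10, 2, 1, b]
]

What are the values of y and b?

y = 5, b = 8

Rows 4 and 6 each multiply to 160, so every row has product 160.
Row 5: 2×1×4×4 = 32, so the missing entry is 160 ÷ 32 = 5.
Row 7: 1×10×2×1 = 20, so the missing entry is 160 ÷ 20 = 8.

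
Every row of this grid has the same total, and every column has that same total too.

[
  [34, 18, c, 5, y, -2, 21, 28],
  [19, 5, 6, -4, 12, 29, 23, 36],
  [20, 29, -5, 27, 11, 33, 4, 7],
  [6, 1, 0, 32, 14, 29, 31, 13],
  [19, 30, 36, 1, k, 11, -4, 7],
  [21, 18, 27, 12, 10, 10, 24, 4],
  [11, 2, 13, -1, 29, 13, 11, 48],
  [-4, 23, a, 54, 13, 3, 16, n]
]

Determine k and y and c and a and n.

k = 26, y = 11, c = 11, a = 38, n = -17

Rows 2 and 3 both sum to 126, so that's the common total.
Row 5: 19 + 30 + 36 + 1 + 11 − 4 + 7 = 100, so its missing entry is 126 − 100 = 26.
Column 5: 12 + 11 + 14 + 26 + 10 + 29 + 13 = 115, so its missing entry is 126 − 115 = 11.
Column 8: 28 + 36 + 7 + 13 + 7 + 4 + 48 = 143, so its missing entry is 126 − 143 = -17.
Row 1: 34 + 18 + 5 + 11 − 2 + 21 + 28 = 115, so its missing entry is 126 − 115 = 11.
Row 8: -4 + 23 + 54 + 13 + 3 + 16 − 17 = 88, so its missing entry is 126 − 88 = 38.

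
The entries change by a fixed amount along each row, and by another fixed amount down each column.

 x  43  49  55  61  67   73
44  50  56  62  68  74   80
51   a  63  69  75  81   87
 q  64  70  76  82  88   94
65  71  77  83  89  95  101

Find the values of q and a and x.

q = 58, a = 57, x = 37

Along each row the entries change by 6 per step; down each column they change by 7.
Row 4: from 64 at column 2, stepping by 6 to column 1 gives 58.
Row 3: from 51 at column 1, stepping by 6 to column 2 gives 57.
Row 1: from 43 at column 2, stepping by 6 to column 1 gives 37.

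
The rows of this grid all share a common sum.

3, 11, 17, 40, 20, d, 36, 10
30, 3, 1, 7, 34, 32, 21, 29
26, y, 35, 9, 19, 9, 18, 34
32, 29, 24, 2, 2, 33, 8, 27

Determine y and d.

y = 7, d = 20

Rows 2 and 4 both add up to 157, so every row sums to 157.
Row 3: 26 + 35 + 9 + 19 + 9 + 18 + 34 = 150, so the missing entry is 157 − 150 = 7.
Row 1: 3 + 11 + 17 + 40 + 20 + 36 + 10 = 137, so the missing entry is 157 − 137 = 20.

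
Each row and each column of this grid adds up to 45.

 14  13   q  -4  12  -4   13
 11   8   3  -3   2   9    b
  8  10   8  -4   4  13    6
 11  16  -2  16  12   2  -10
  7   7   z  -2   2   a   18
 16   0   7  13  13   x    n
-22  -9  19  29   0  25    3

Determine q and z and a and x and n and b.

q = 1, z = 9, a = 4, x = -4, n = 0, b = 15

Row 1: 14 + 13 − 4 + 12 − 4 + 13 = 44, so its missing entry is 45 − 44 = 1.
Column 3: 1 + 3 + 8 − 2 + 7 + 19 = 36, so its missing entry is 45 − 36 = 9.
Row 5: 7 + 7 + 9 − 2 + 2 + 18 = 41, so its missing entry is 45 − 41 = 4.
Column 6: -4 + 9 + 13 + 2 + 4 + 25 = 49, so its missing entry is 45 − 49 = -4.
Row 6: 16 + 0 + 7 + 13 + 13 − 4 = 45, so its missing entry is 45 − 45 = 0.
Row 2: 11 + 8 + 3 − 3 + 2 + 9 = 30, so its missing entry is 45 − 30 = 15.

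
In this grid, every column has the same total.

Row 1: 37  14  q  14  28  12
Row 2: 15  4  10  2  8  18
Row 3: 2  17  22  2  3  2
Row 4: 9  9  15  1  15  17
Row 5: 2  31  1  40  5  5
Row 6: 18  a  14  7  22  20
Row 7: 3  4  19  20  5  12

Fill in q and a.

Columns 5 and 6 both add up to 86, so every column sums to 86.
Column 3: 10 + 22 + 15 + 1 + 14 + 19 = 81, so the missing entry is 86 − 81 = 5.
Column 2: 14 + 4 + 17 + 9 + 31 + 4 = 79, so the missing entry is 86 − 79 = 7.

q = 5, a = 7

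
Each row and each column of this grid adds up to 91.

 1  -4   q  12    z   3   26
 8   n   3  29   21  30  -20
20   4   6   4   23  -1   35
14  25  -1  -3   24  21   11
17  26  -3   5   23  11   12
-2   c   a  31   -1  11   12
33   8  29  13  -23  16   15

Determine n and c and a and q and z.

n = 20, c = 12, a = 28, q = 29, z = 24

Column 5: 21 + 23 + 24 + 23 − 1 − 23 = 67, so its missing entry is 91 − 67 = 24.
Row 2: 8 + 3 + 29 + 21 + 30 − 20 = 71, so its missing entry is 91 − 71 = 20.
Column 2: -4 + 20 + 4 + 25 + 26 + 8 = 79, so its missing entry is 91 − 79 = 12.
Row 1: 1 − 4 + 12 + 24 + 3 + 26 = 62, so its missing entry is 91 − 62 = 29.
Row 6: -2 + 12 + 31 − 1 + 11 + 12 = 63, so its missing entry is 91 − 63 = 28.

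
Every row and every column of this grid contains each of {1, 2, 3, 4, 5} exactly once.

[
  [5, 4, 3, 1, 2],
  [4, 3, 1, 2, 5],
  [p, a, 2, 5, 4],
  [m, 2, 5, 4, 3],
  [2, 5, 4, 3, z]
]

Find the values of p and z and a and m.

p = 3, z = 1, a = 1, m = 1

At (row 5, col 5): row 5 already has {2, 3, 4, 5}, so the value is 1.
At (row 3, col 2): column 2 already has {2, 3, 4, 5}, so the value is 1.
Cell (3,1): row 3 already has {1, 2, 4, 5} → 3.
Cell (4,1): row 4 already has {2, 3, 4, 5} → 1.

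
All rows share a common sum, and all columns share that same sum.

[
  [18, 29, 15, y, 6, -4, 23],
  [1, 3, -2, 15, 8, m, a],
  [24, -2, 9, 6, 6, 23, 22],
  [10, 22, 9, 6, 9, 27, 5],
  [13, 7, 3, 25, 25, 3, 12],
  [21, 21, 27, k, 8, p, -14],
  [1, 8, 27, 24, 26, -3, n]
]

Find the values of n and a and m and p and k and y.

n = 5, a = 35, m = 28, p = 14, k = 11, y = 1

Rows 3 and 4 both sum to 88, so that's the common total.
Row 1: 18 + 29 + 15 + 6 − 4 + 23 = 87, so its missing entry is 88 − 87 = 1.
Column 4: 1 + 15 + 6 + 6 + 25 + 24 = 77, so its missing entry is 88 − 77 = 11.
Row 6: 21 + 21 + 27 + 11 + 8 − 14 = 74, so its missing entry is 88 − 74 = 14.
Column 6: -4 + 23 + 27 + 3 + 14 − 3 = 60, so its missing entry is 88 − 60 = 28.
Row 7: 1 + 8 + 27 + 24 + 26 − 3 = 83, so its missing entry is 88 − 83 = 5.
Row 2: 1 + 3 − 2 + 15 + 8 + 28 = 53, so its missing entry is 88 − 53 = 35.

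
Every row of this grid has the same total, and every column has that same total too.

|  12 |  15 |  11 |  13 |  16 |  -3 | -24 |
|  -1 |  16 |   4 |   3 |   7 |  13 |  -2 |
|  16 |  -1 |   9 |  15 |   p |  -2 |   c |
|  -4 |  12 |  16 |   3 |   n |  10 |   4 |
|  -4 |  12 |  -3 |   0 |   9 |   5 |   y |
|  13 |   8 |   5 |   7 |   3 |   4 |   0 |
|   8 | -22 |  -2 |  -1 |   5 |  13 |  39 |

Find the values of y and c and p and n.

y = 21, c = 2, p = 1, n = -1

Rows 1 and 2 both sum to 40, so that's the common total.
The known cells in row 5 total 19, leaving 40 − 19 = 21 for the blank.
The known cells in column 7 total 38, leaving 40 − 38 = 2 for the blank.
The known cells in row 3 total 39, leaving 40 − 39 = 1 for the blank.
The known cells in row 4 total 41, leaving 40 − 41 = -1 for the blank.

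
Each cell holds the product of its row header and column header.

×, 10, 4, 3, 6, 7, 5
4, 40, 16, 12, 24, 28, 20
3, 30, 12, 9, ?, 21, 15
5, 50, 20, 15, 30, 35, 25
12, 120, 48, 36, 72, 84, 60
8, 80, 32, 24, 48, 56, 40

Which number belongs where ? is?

3 × 6 = 18.

18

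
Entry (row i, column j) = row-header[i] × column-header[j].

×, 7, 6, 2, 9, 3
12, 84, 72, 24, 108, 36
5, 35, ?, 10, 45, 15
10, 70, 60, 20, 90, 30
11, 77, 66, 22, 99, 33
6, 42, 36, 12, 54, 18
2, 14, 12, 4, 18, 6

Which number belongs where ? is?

30

5 × 6 = 30.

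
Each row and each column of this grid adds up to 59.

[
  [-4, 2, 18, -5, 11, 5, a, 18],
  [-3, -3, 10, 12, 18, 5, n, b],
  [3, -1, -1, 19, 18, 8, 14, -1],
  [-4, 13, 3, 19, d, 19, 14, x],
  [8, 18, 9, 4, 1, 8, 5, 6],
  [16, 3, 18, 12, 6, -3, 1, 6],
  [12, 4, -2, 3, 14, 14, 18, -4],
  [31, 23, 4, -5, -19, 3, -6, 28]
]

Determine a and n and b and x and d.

a = 14, n = -1, b = 21, x = -15, d = 10

Column 5 has 11 + 18 + 18 + 1 + 6 + 14 − 19 = 49; the blank must be 59 − 49 = 10.
Row 4 has -4 + 13 + 3 + 19 + 10 + 19 + 14 = 74; the blank must be 59 − 74 = -15.
Row 1 has -4 + 2 + 18 − 5 + 11 + 5 + 18 = 45; the blank must be 59 − 45 = 14.
Column 8 has 18 − 1 − 15 + 6 + 6 − 4 + 28 = 38; the blank must be 59 − 38 = 21.
Row 2 has -3 − 3 + 10 + 12 + 18 + 5 + 21 = 60; the blank must be 59 − 60 = -1.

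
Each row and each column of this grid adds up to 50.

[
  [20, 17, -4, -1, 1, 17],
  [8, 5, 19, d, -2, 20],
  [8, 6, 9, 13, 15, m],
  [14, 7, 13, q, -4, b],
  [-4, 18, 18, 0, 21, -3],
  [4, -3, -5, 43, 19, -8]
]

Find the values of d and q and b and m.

d = 0, q = -5, b = 25, m = -1

Row 3 has 8 + 6 + 9 + 13 + 15 = 51; the blank must be 50 − 51 = -1.
Row 2 has 8 + 5 + 19 − 2 + 20 = 50; the blank must be 50 − 50 = 0.
Column 4 has -1 + 0 + 13 + 0 + 43 = 55; the blank must be 50 − 55 = -5.
Row 4 has 14 + 7 + 13 − 5 − 4 = 25; the blank must be 50 − 25 = 25.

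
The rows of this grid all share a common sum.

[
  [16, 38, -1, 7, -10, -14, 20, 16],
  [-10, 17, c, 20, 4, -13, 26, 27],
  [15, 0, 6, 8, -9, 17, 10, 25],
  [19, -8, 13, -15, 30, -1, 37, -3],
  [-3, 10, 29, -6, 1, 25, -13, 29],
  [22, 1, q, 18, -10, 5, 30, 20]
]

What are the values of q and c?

Row 4 sums to 72 and so does row 5; that's the common total.
In row 6 the known cells total 86, leaving 72 − 86 = -14.
In row 2 the known cells total 71, leaving 72 − 71 = 1.

q = -14, c = 1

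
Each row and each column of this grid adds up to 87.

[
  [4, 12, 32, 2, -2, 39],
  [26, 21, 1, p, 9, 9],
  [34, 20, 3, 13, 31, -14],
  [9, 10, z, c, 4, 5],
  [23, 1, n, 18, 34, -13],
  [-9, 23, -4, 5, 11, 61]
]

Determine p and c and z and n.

p = 21, c = 28, z = 31, n = 24

Row 2 has 26 + 21 + 1 + 9 + 9 = 66; the blank must be 87 − 66 = 21.
Column 4 has 2 + 21 + 13 + 18 + 5 = 59; the blank must be 87 − 59 = 28.
Row 4 has 9 + 10 + 28 + 4 + 5 = 56; the blank must be 87 − 56 = 31.
Row 5 has 23 + 1 + 18 + 34 − 13 = 63; the blank must be 87 − 63 = 24.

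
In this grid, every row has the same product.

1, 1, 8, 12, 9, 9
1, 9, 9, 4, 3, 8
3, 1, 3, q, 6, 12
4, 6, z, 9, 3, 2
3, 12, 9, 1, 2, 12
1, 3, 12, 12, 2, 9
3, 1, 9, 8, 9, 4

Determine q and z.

q = 12, z = 6

Rows 2 and 5 each multiply to 7776, so every row has product 7776.
Row 3: 3×1×3×6×12 = 648, so the missing entry is 7776 ÷ 648 = 12.
Row 4: 4×6×9×3×2 = 1296, so the missing entry is 7776 ÷ 1296 = 6.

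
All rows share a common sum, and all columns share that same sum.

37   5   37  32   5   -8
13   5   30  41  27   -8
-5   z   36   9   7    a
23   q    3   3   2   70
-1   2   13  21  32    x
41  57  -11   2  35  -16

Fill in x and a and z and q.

Rows 1 and 2 both sum to 108, so that's the common total.
The known cells in row 4 total 101, leaving 108 − 101 = 7 for the blank.
The known cells in row 5 total 67, leaving 108 − 67 = 41 for the blank.
The known cells in column 6 total 79, leaving 108 − 79 = 29 for the blank.
The known cells in row 3 total 76, leaving 108 − 76 = 32 for the blank.

x = 41, a = 29, z = 32, q = 7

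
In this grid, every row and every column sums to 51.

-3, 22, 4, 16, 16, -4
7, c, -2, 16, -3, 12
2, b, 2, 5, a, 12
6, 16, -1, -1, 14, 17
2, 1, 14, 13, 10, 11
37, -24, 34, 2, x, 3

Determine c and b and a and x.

The known cells in row 2 total 30, leaving 51 − 30 = 21 for the blank.
The known cells in row 6 total 52, leaving 51 − 52 = -1 for the blank.
The known cells in column 2 total 36, leaving 51 − 36 = 15 for the blank.
The known cells in row 3 total 36, leaving 51 − 36 = 15 for the blank.

c = 21, b = 15, a = 15, x = -1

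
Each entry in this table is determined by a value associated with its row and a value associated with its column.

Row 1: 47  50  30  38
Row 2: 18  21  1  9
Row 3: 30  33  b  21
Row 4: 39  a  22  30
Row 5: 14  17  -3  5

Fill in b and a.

The difference between any two rows is the same in every column — this is an addition table with the headers hidden.
Row 3 minus row 1 is 30 − 47 = -17, so its entry in column 3 is 30 + (-17) = 13.
Row 4 minus row 1 is 39 − 47 = -8, so its entry in column 2 is 50 + (-8) = 42.

b = 13, a = 42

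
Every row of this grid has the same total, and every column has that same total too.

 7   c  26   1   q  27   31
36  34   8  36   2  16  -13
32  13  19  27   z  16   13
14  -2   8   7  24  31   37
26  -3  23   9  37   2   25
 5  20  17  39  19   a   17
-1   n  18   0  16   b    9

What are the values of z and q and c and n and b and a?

Rows 2 and 4 both sum to 119, so that's the common total.
Row 3 has 32 + 13 + 19 + 27 + 16 + 13 = 120; the blank must be 119 − 120 = -1.
Row 6 has 5 + 20 + 17 + 39 + 19 + 17 = 117; the blank must be 119 − 117 = 2.
Column 5 has 2 − 1 + 24 + 37 + 19 + 16 = 97; the blank must be 119 − 97 = 22.
Row 1 has 7 + 26 + 1 + 22 + 27 + 31 = 114; the blank must be 119 − 114 = 5.
Column 6 has 27 + 16 + 16 + 31 + 2 + 2 = 94; the blank must be 119 − 94 = 25.
Row 7 has -1 + 18 + 0 + 16 + 25 + 9 = 67; the blank must be 119 − 67 = 52.

z = -1, q = 22, c = 5, n = 52, b = 25, a = 2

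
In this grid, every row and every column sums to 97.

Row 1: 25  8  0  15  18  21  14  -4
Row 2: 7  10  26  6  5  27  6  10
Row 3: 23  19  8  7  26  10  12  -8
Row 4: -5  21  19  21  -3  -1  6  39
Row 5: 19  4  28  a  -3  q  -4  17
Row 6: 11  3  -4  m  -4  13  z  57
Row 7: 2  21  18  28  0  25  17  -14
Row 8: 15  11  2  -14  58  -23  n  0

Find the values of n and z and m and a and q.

Column 6 has 21 + 27 + 10 − 1 + 13 + 25 − 23 = 72; the blank must be 97 − 72 = 25.
Row 5 has 19 + 4 + 28 − 3 + 25 − 4 + 17 = 86; the blank must be 97 − 86 = 11.
Row 8 has 15 + 11 + 2 − 14 + 58 − 23 + 0 = 49; the blank must be 97 − 49 = 48.
Column 7 has 14 + 6 + 12 + 6 − 4 + 17 + 48 = 99; the blank must be 97 − 99 = -2.
Row 6 has 11 + 3 − 4 − 4 + 13 − 2 + 57 = 74; the blank must be 97 − 74 = 23.

n = 48, z = -2, m = 23, a = 11, q = 25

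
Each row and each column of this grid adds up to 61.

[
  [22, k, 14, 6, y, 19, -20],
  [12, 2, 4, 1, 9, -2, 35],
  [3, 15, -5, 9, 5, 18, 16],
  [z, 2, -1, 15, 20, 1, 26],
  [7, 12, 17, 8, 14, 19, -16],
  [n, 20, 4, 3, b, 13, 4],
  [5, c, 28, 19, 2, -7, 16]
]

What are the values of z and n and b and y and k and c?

The known cells in row 7 total 63, leaving 61 − 63 = -2 for the blank.
The known cells in column 2 total 49, leaving 61 − 49 = 12 for the blank.
The known cells in row 1 total 53, leaving 61 − 53 = 8 for the blank.
The known cells in column 5 total 58, leaving 61 − 58 = 3 for the blank.
The known cells in row 4 total 63, leaving 61 − 63 = -2 for the blank.
The known cells in row 6 total 47, leaving 61 − 47 = 14 for the blank.

z = -2, n = 14, b = 3, y = 8, k = 12, c = -2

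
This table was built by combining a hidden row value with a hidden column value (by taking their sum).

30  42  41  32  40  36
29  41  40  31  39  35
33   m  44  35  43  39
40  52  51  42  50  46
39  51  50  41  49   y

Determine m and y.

m = 45, y = 45

The difference between any two rows is the same in every column — this is an addition table with the headers hidden.
Row 3 minus row 1 is 44 − 41 = 3, so its entry in column 2 is 42 + 3 = 45.
Row 5 minus row 1 is 50 − 41 = 9, so its entry in column 6 is 36 + 9 = 45.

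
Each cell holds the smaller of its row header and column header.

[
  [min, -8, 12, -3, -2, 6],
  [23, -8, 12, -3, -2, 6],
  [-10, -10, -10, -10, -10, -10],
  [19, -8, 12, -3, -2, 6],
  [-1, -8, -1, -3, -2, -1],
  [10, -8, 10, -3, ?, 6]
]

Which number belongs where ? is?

-2

min(10, -2) = -2.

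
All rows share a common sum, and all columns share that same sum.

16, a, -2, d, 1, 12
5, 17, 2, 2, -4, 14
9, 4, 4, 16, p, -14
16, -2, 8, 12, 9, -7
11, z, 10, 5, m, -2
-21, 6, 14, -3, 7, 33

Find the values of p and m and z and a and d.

p = 17, m = 6, z = 6, a = 5, d = 4

Rows 2 and 4 both sum to 36, so that's the common total.
Row 3: 9 + 4 + 4 + 16 − 14 = 19, so its missing entry is 36 − 19 = 17.
Column 5: 1 − 4 + 17 + 9 + 7 = 30, so its missing entry is 36 − 30 = 6.
Column 4: 2 + 16 + 12 + 5 − 3 = 32, so its missing entry is 36 − 32 = 4.
Row 1: 16 − 2 + 4 + 1 + 12 = 31, so its missing entry is 36 − 31 = 5.
Row 5: 11 + 10 + 5 + 6 − 2 = 30, so its missing entry is 36 − 30 = 6.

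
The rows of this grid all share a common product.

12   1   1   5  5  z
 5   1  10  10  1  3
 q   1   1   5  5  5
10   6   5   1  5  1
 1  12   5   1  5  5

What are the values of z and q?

Rows 4 and 5 each multiply to 1500, so every row has product 1500.
Row 1: 12×1×1×5×5 = 300, so the missing entry is 1500 ÷ 300 = 5.
Row 3: 1×1×5×5×5 = 125, so the missing entry is 1500 ÷ 125 = 12.

z = 5, q = 12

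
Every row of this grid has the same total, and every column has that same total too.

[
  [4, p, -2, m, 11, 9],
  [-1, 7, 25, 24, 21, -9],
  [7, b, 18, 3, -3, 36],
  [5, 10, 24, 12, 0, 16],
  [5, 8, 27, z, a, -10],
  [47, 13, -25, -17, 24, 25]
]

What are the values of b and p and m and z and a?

Rows 2 and 4 both sum to 67, so that's the common total.
The known cells in column 5 total 53, leaving 67 − 53 = 14 for the blank.
The known cells in row 3 total 61, leaving 67 − 61 = 6 for the blank.
The known cells in column 2 total 44, leaving 67 − 44 = 23 for the blank.
The known cells in row 5 total 44, leaving 67 − 44 = 23 for the blank.
The known cells in row 1 total 45, leaving 67 − 45 = 22 for the blank.

b = 6, p = 23, m = 22, z = 23, a = 14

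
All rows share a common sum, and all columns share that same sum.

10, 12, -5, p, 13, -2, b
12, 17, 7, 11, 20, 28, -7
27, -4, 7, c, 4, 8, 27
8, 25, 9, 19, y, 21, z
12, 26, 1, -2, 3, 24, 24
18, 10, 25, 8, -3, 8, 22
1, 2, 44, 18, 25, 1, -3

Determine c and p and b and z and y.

Rows 2 and 5 both sum to 88, so that's the common total.
The known cells in column 5 total 62, leaving 88 − 62 = 26 for the blank.
The known cells in row 3 total 69, leaving 88 − 69 = 19 for the blank.
The known cells in column 4 total 73, leaving 88 − 73 = 15 for the blank.
The known cells in row 1 total 43, leaving 88 − 43 = 45 for the blank.
The known cells in row 4 total 108, leaving 88 − 108 = -20 for the blank.

c = 19, p = 15, b = 45, z = -20, y = 26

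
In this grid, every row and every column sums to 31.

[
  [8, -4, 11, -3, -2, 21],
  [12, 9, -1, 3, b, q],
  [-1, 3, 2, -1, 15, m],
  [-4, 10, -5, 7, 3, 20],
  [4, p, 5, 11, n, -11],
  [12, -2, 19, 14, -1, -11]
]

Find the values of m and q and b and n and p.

The known cells in row 3 total 18, leaving 31 − 18 = 13 for the blank.
The known cells in column 6 total 32, leaving 31 − 32 = -1 for the blank.
The known cells in row 2 total 22, leaving 31 − 22 = 9 for the blank.
The known cells in column 5 total 24, leaving 31 − 24 = 7 for the blank.
The known cells in row 5 total 16, leaving 31 − 16 = 15 for the blank.

m = 13, q = -1, b = 9, n = 7, p = 15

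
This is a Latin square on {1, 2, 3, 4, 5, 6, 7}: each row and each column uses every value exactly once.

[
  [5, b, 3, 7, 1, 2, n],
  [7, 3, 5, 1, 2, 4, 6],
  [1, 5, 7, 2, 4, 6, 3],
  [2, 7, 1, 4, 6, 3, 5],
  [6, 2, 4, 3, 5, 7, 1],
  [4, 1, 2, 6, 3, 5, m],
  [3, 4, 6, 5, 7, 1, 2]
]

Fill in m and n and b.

m = 7, n = 4, b = 6

For row 1, column 2: column 2 already has {1, 2, 3, 4, 5, 7}; that leaves 6.
For row 6, column 7: row 6 already has {1, 2, 3, 4, 5, 6}; that leaves 7.
Cell (1,7): row 1 already has {1, 2, 3, 5, 6, 7} → 4.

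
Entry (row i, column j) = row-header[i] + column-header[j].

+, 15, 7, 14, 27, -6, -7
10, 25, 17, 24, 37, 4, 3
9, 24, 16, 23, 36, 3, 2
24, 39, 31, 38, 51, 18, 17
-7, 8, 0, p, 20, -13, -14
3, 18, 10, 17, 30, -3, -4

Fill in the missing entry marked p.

-7 + 14 = 7.

7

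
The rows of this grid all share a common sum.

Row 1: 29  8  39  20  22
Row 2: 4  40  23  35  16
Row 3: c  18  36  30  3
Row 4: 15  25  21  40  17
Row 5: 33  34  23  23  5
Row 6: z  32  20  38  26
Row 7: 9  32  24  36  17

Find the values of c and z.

The complete rows each total 118.
Row 3 is missing 118 − 87 = 31 (since 18 + 36 + 30 + 3 = 87).
Row 6 is missing 118 − 116 = 2 (since 32 + 20 + 38 + 26 = 116).

c = 31, z = 2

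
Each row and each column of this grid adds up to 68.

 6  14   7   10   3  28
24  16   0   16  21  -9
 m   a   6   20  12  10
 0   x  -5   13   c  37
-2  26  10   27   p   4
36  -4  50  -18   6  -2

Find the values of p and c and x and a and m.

p = 3, c = 23, x = 0, a = 16, m = 4

The known cells in row 5 total 65, leaving 68 − 65 = 3 for the blank.
The known cells in column 5 total 45, leaving 68 − 45 = 23 for the blank.
The known cells in row 4 total 68, leaving 68 − 68 = 0 for the blank.
The known cells in column 2 total 52, leaving 68 − 52 = 16 for the blank.
The known cells in row 3 total 64, leaving 68 − 64 = 4 for the blank.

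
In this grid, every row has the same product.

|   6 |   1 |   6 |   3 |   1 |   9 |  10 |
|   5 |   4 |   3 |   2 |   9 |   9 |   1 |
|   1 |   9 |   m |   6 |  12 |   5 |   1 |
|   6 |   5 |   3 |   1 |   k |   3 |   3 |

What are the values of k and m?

k = 12, m = 3

Rows 1 and 2 each multiply to 9720, so every row has product 9720.
Row 4: 6×5×3×1×3×3 = 810, so the missing entry is 9720 ÷ 810 = 12.
Row 3: 1×9×6×12×5×1 = 3240, so the missing entry is 9720 ÷ 3240 = 3.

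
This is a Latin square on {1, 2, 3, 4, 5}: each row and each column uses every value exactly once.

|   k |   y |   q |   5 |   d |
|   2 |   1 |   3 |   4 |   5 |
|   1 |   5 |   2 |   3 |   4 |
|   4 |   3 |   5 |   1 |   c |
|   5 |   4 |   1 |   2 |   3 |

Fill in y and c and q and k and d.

y = 2, c = 2, q = 4, k = 3, d = 1

At (row 1, col 2): column 2 already has {1, 3, 4, 5}, so the value is 2.
For row 4, column 5: row 4 already has {1, 3, 4, 5}; that leaves 2.
Cell (1,5): column 5 already has {2, 3, 4, 5} → 1.
At (row 1, col 1): column 1 already has {1, 2, 4, 5}, so the value is 3.
For row 1, column 3: row 1 already has {1, 2, 3, 5}; that leaves 4.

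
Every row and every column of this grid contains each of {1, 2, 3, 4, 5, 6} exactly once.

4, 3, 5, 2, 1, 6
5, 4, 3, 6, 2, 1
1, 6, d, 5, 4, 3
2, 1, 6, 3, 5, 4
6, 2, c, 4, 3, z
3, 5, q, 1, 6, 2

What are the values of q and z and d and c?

At (row 5, col 6): column 6 already has {1, 2, 3, 4, 6}, so the value is 5.
At (row 3, col 3): row 3 already has {1, 3, 4, 5, 6}, so the value is 2.
For row 5, column 3: row 5 already has {2, 3, 4, 5, 6}; that leaves 1.
Cell (6,3): row 6 already has {1, 2, 3, 5, 6} → 4.

q = 4, z = 5, d = 2, c = 1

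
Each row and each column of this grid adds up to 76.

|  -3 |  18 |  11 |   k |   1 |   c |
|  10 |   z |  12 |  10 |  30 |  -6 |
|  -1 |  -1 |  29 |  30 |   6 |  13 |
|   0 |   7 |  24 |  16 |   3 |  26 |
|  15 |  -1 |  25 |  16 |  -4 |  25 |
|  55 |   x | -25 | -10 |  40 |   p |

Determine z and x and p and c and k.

z = 20, x = 33, p = -17, c = 35, k = 14

Row 2 has 10 + 12 + 10 + 30 − 6 = 56; the blank must be 76 − 56 = 20.
Column 4 has 10 + 30 + 16 + 16 − 10 = 62; the blank must be 76 − 62 = 14.
Column 2 has 18 + 20 − 1 + 7 − 1 = 43; the blank must be 76 − 43 = 33.
Row 6 has 55 + 33 − 25 − 10 + 40 = 93; the blank must be 76 − 93 = -17.
Row 1 has -3 + 18 + 11 + 14 + 1 = 41; the blank must be 76 − 41 = 35.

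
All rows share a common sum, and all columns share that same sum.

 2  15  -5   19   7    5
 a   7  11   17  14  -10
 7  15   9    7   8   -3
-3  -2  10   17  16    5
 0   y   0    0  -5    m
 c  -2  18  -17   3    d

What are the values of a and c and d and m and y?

a = 4, c = 33, d = 8, m = 38, y = 10

Rows 1 and 3 both sum to 43, so that's the common total.
Row 2 has 7 + 11 + 17 + 14 − 10 = 39; the blank must be 43 − 39 = 4.
Column 1 has 2 + 4 + 7 − 3 + 0 = 10; the blank must be 43 − 10 = 33.
Row 6 has 33 − 2 + 18 − 17 + 3 = 35; the blank must be 43 − 35 = 8.
Column 6 has 5 − 10 − 3 + 5 + 8 = 5; the blank must be 43 − 5 = 38.
Row 5 has 0 + 0 + 0 − 5 + 38 = 33; the blank must be 43 − 33 = 10.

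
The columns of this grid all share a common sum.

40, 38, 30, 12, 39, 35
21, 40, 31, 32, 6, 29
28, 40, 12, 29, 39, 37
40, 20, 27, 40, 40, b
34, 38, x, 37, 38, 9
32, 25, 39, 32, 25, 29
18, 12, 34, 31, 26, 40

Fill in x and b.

x = 40, b = 34

The complete columns each total 213.
Column 3 is missing 213 − 173 = 40 (since 30 + 31 + 12 + 27 + 39 + 34 = 173).
Column 6 is missing 213 − 179 = 34 (since 35 + 29 + 37 + 9 + 29 + 40 = 179).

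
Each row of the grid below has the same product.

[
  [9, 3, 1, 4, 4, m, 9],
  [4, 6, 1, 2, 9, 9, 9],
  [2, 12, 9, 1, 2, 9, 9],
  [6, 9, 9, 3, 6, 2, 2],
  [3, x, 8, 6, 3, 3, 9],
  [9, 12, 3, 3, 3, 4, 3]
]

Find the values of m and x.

m = 9, x = 3

Rows 2 and 4 each multiply to 34992, so every row has product 34992.
Row 1: 9×3×1×4×4×9 = 3888, so the missing entry is 34992 ÷ 3888 = 9.
Row 5: 3×8×6×3×3×9 = 11664, so the missing entry is 34992 ÷ 11664 = 3.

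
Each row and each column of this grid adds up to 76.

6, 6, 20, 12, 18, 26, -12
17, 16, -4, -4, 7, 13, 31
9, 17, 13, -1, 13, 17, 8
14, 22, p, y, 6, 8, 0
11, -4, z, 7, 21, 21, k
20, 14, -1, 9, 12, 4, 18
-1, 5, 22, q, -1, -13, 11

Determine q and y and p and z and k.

q = 53, y = 0, p = 26, z = 0, k = 20

The known cells in column 7 total 56, leaving 76 − 56 = 20 for the blank.
The known cells in row 5 total 76, leaving 76 − 76 = 0 for the blank.
The known cells in column 3 total 50, leaving 76 − 50 = 26 for the blank.
The known cells in row 4 total 76, leaving 76 − 76 = 0 for the blank.
The known cells in row 7 total 23, leaving 76 − 23 = 53 for the blank.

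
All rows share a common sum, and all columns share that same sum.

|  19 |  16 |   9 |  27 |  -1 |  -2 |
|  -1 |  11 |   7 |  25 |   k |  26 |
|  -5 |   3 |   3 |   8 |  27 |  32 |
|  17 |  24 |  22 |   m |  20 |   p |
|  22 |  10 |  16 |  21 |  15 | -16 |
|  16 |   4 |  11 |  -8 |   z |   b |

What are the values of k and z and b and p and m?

k = 0, z = 7, b = 38, p = -10, m = -5

Rows 1 and 3 both sum to 68, so that's the common total.
Row 2 has -1 + 11 + 7 + 25 + 26 = 68; the blank must be 68 − 68 = 0.
Column 5 has -1 + 0 + 27 + 20 + 15 = 61; the blank must be 68 − 61 = 7.
Row 6 has 16 + 4 + 11 − 8 + 7 = 30; the blank must be 68 − 30 = 38.
Column 4 has 27 + 25 + 8 + 21 − 8 = 73; the blank must be 68 − 73 = -5.
Row 4 has 17 + 24 + 22 − 5 + 20 = 78; the blank must be 68 − 78 = -10.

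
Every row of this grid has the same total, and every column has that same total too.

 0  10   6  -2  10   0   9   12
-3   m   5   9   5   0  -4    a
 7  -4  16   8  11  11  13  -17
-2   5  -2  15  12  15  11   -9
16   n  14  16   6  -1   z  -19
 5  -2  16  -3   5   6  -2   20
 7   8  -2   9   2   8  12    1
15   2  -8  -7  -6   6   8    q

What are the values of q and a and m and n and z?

q = 35, a = 22, m = 11, n = 15, z = -2

Rows 1 and 3 both sum to 45, so that's the common total.
Row 8: 15 + 2 − 8 − 7 − 6 + 6 + 8 = 10, so its missing entry is 45 − 10 = 35.
Column 7: 9 − 4 + 13 + 11 − 2 + 12 + 8 = 47, so its missing entry is 45 − 47 = -2.
Column 8: 12 − 17 − 9 − 19 + 20 + 1 + 35 = 23, so its missing entry is 45 − 23 = 22.
Row 2: -3 + 5 + 9 + 5 + 0 − 4 + 22 = 34, so its missing entry is 45 − 34 = 11.
Row 5: 16 + 14 + 16 + 6 − 1 − 2 − 19 = 30, so its missing entry is 45 − 30 = 15.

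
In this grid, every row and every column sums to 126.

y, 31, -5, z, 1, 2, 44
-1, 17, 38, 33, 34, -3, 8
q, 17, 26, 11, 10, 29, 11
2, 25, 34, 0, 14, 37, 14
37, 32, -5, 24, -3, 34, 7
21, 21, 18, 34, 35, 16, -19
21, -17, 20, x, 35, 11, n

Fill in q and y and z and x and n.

Row 3: 17 + 26 + 11 + 10 + 29 + 11 = 104, so its missing entry is 126 − 104 = 22.
Column 1: -1 + 22 + 2 + 37 + 21 + 21 = 102, so its missing entry is 126 − 102 = 24.
Row 1: 24 + 31 − 5 + 1 + 2 + 44 = 97, so its missing entry is 126 − 97 = 29.
Column 7: 44 + 8 + 11 + 14 + 7 − 19 = 65, so its missing entry is 126 − 65 = 61.
Row 7: 21 − 17 + 20 + 35 + 11 + 61 = 131, so its missing entry is 126 − 131 = -5.

q = 22, y = 24, z = 29, x = -5, n = 61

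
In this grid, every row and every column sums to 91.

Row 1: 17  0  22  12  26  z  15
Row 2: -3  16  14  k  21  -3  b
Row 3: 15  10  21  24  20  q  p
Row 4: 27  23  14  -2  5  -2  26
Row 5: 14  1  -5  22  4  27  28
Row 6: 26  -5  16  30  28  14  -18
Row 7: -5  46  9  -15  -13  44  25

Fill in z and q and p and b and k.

Row 1: 17 + 0 + 22 + 12 + 26 + 15 = 92, so its missing entry is 91 − 92 = -1.
Column 6: -1 − 3 − 2 + 27 + 14 + 44 = 79, so its missing entry is 91 − 79 = 12.
Row 3: 15 + 10 + 21 + 24 + 20 + 12 = 102, so its missing entry is 91 − 102 = -11.
Column 7: 15 − 11 + 26 + 28 − 18 + 25 = 65, so its missing entry is 91 − 65 = 26.
Row 2: -3 + 16 + 14 + 21 − 3 + 26 = 71, so its missing entry is 91 − 71 = 20.

z = -1, q = 12, p = -11, b = 26, k = 20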